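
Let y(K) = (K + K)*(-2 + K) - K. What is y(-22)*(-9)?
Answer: -9702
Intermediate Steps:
y(K) = -K + 2*K*(-2 + K) (y(K) = (2*K)*(-2 + K) - K = 2*K*(-2 + K) - K = -K + 2*K*(-2 + K))
y(-22)*(-9) = -22*(-5 + 2*(-22))*(-9) = -22*(-5 - 44)*(-9) = -22*(-49)*(-9) = 1078*(-9) = -9702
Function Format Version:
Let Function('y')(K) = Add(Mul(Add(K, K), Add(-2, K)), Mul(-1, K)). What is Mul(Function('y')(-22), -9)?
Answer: -9702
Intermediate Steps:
Function('y')(K) = Add(Mul(-1, K), Mul(2, K, Add(-2, K))) (Function('y')(K) = Add(Mul(Mul(2, K), Add(-2, K)), Mul(-1, K)) = Add(Mul(2, K, Add(-2, K)), Mul(-1, K)) = Add(Mul(-1, K), Mul(2, K, Add(-2, K))))
Mul(Function('y')(-22), -9) = Mul(Mul(-22, Add(-5, Mul(2, -22))), -9) = Mul(Mul(-22, Add(-5, -44)), -9) = Mul(Mul(-22, -49), -9) = Mul(1078, -9) = -9702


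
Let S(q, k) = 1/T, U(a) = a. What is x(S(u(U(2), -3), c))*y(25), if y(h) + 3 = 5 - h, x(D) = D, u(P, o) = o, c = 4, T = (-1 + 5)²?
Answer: -23/16 ≈ -1.4375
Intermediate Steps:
T = 16 (T = 4² = 16)
S(q, k) = 1/16
y(h) = 2 - h (y(h) = -3 + (5 - h) = 2 - h)
x(S(u(U(2), -3), c))*y(25) = (2 - 1*25)/16 = (2 - 25)/16 = (1/16)*(-23) = -23/16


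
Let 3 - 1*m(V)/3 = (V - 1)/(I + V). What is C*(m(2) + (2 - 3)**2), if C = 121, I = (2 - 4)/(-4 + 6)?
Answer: 847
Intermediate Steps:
I = -1 (I = -2/2 = -2*1/2 = -1)
m(V) = 6 (m(V) = 9 - 3*(V - 1)/(-1 + V) = 9 - 3*(-1 + V)/(-1 + V) = 9 - 3*1 = 9 - 3 = 6)
C*(m(2) + (2 - 3)**2) = 121*(6 + (2 - 3)**2) = 121*(6 + (-1)**2) = 121*(6 + 1) = 121*7 = 847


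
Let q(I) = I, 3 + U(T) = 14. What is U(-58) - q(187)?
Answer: -176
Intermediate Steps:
U(T) = 11 (U(T) = -3 + 14 = 11)
U(-58) - q(187) = 11 - 1*187 = 11 - 187 = -176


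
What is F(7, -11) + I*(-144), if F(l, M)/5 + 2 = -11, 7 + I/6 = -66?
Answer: 63007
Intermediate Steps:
I = -438 (I = -42 + 6*(-66) = -42 - 396 = -438)
F(l, M) = -65 (F(l, M) = -10 + 5*(-11) = -10 - 55 = -65)
F(7, -11) + I*(-144) = -65 - 438*(-144) = -65 + 63072 = 63007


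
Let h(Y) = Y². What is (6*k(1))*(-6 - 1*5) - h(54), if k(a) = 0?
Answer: -2916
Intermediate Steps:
(6*k(1))*(-6 - 1*5) - h(54) = (6*0)*(-6 - 1*5) - 1*54² = 0*(-6 - 5) - 1*2916 = 0*(-11) - 2916 = 0 - 2916 = -2916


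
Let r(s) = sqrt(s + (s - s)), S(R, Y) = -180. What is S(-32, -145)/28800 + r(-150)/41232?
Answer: -1/160 + 5*I*sqrt(6)/41232 ≈ -0.00625 + 0.00029704*I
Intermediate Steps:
r(s) = sqrt(s) (r(s) = sqrt(s + 0) = sqrt(s))
S(-32, -145)/28800 + r(-150)/41232 = -180/28800 + sqrt(-150)/41232 = -180*1/28800 + (5*I*sqrt(6))*(1/41232) = -1/160 + 5*I*sqrt(6)/41232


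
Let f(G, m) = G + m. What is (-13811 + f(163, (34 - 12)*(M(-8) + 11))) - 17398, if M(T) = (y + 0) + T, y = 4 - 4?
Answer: -30980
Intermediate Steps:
y = 0
M(T) = T (M(T) = (0 + 0) + T = 0 + T = T)
(-13811 + f(163, (34 - 12)*(M(-8) + 11))) - 17398 = (-13811 + (163 + (34 - 12)*(-8 + 11))) - 17398 = (-13811 + (163 + 22*3)) - 17398 = (-13811 + (163 + 66)) - 17398 = (-13811 + 229) - 17398 = -13582 - 17398 = -30980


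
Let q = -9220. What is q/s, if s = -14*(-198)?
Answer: -2305/693 ≈ -3.3261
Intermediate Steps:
s = 2772
q/s = -9220/2772 = -9220*1/2772 = -2305/693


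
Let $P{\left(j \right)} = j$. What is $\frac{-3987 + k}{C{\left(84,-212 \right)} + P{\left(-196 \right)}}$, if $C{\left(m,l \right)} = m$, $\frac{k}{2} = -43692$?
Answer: $\frac{13053}{16} \approx 815.81$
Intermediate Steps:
$k = -87384$ ($k = 2 \left(-43692\right) = -87384$)
$\frac{-3987 + k}{C{\left(84,-212 \right)} + P{\left(-196 \right)}} = \frac{-3987 - 87384}{84 - 196} = - \frac{91371}{-112} = \left(-91371\right) \left(- \frac{1}{112}\right) = \frac{13053}{16}$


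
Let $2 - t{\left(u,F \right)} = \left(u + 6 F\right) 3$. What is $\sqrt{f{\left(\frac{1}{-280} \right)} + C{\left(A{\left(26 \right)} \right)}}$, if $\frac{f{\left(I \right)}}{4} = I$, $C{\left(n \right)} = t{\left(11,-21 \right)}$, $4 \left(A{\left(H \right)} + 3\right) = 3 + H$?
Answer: $\frac{\sqrt{1700230}}{70} \approx 18.628$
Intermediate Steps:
$A{\left(H \right)} = - \frac{9}{4} + \frac{H}{4}$ ($A{\left(H \right)} = -3 + \frac{3 + H}{4} = -3 + \left(\frac{3}{4} + \frac{H}{4}\right) = - \frac{9}{4} + \frac{H}{4}$)
$t{\left(u,F \right)} = 2 - 18 F - 3 u$ ($t{\left(u,F \right)} = 2 - \left(u + 6 F\right) 3 = 2 - \left(3 u + 18 F\right) = 2 - 18 F - 3 u$)
$C{\left(n \right)} = 347$ ($C{\left(n \right)} = 2 - -378 - 33 = 2 + 378 - 33 = 347$)
$f{\left(I \right)} = 4 I$
$\sqrt{f{\left(\frac{1}{-280} \right)} + C{\left(A{\left(26 \right)} \right)}} = \sqrt{\frac{4}{-280} + 347} = \sqrt{4 \left(- \frac{1}{280}\right) + 347} = \sqrt{- \frac{1}{70} + 347} = \sqrt{\frac{24289}{70}} = \frac{\sqrt{1700230}}{70}$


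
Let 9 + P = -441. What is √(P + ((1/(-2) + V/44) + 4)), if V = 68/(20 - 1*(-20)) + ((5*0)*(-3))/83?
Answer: 3*I*√2400970/220 ≈ 21.13*I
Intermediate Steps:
P = -450 (P = -9 - 441 = -450)
V = 17/10 (V = 68/(20 + 20) + (0*(-3))*(1/83) = 68/40 + 0*(1/83) = 68*(1/40) + 0 = 17/10 + 0 = 17/10 ≈ 1.7000)
√(P + ((1/(-2) + V/44) + 4)) = √(-450 + ((1/(-2) + (17/10)/44) + 4)) = √(-450 + ((-½ + (17/10)*(1/44)) + 4)) = √(-450 + ((-½ + 17/440) + 4)) = √(-450 + (-203/440 + 4)) = √(-450 + 1557/440) = √(-196443/440) = 3*I*√2400970/220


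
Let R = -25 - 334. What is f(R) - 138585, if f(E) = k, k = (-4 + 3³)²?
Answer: -138056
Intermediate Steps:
R = -359
k = 529 (k = (-4 + 27)² = 23² = 529)
f(E) = 529
f(R) - 138585 = 529 - 138585 = -138056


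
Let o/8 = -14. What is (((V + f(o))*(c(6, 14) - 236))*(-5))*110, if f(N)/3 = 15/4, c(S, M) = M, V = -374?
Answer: -44291775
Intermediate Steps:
o = -112 (o = 8*(-14) = -112)
f(N) = 45/4 (f(N) = 3*(15/4) = 45/4)
(((V + f(o))*(c(6, 14) - 236))*(-5))*110 = (((-374 + 45/4)*(14 - 236))*(-5))*110 = (-1451/4*(-222)*(-5))*110 = ((161061/2)*(-5))*110 = -805305/2*110 = -44291775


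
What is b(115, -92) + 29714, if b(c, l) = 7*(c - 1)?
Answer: 30512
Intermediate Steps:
b(c, l) = -7 + 7*c (b(c, l) = 7*(-1 + c) = -7 + 7*c)
b(115, -92) + 29714 = (-7 + 7*115) + 29714 = (-7 + 805) + 29714 = 798 + 29714 = 30512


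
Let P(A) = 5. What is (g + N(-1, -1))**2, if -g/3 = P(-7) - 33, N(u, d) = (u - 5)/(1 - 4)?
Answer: 7396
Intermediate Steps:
N(u, d) = 5/3 - u/3 (N(u, d) = (-5 + u)/(-3) = (-5 + u)*(-1/3) = 5/3 - u/3)
g = 84 (g = -3*(5 - 33) = -3*(-28) = 84)
(g + N(-1, -1))**2 = (84 + (5/3 - 1/3*(-1)))**2 = (84 + (5/3 + 1/3))**2 = (84 + 2)**2 = 86**2 = 7396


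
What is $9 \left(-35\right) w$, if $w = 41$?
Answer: $-12915$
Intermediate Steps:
$9 \left(-35\right) w = 9 \left(-35\right) 41 = \left(-315\right) 41 = -12915$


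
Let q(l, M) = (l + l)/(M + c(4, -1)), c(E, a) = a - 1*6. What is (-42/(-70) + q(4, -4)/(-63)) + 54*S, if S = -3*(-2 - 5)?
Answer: 3931429/3465 ≈ 1134.6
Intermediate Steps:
c(E, a) = -6 + a (c(E, a) = a - 6 = -6 + a)
q(l, M) = 2*l/(-7 + M) (q(l, M) = (l + l)/(M + (-6 - 1)) = (2*l)/(M - 7) = (2*l)/(-7 + M) = 2*l/(-7 + M))
S = 21 (S = -3*(-7) = 21)
(-42/(-70) + q(4, -4)/(-63)) + 54*S = (-42/(-70) + (2*4/(-7 - 4))/(-63)) + 54*21 = (-42*(-1/70) + (2*4/(-11))*(-1/63)) + 1134 = (⅗ + (2*4*(-1/11))*(-1/63)) + 1134 = (⅗ - 8/11*(-1/63)) + 1134 = (⅗ + 8/693) + 1134 = 2119/3465 + 1134 = 3931429/3465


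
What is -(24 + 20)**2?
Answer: -1936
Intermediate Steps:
-(24 + 20)**2 = -1*44**2 = -1*1936 = -1936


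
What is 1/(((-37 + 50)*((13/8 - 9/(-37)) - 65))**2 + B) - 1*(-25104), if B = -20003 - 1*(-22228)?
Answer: 1486418292414160/59210416361 ≈ 25104.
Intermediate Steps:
B = 2225 (B = -20003 + 22228 = 2225)
1/(((-37 + 50)*((13/8 - 9/(-37)) - 65))**2 + B) - 1*(-25104) = 1/(((-37 + 50)*((13/8 - 9/(-37)) - 65))**2 + 2225) - 1*(-25104) = 1/((13*((13*(1/8) - 9*(-1/37)) - 65))**2 + 2225) + 25104 = 1/((13*((13/8 + 9/37) - 65))**2 + 2225) + 25104 = 1/((13*(553/296 - 65))**2 + 2225) + 25104 = 1/((13*(-18687/296))**2 + 2225) + 25104 = 1/((-242931/296)**2 + 2225) + 25104 = 1/(59015470761/87616 + 2225) + 25104 = 1/(59210416361/87616) + 25104 = 87616/59210416361 + 25104 = 1486418292414160/59210416361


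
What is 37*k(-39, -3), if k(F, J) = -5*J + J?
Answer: 444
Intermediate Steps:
k(F, J) = -4*J
37*k(-39, -3) = 37*(-4*(-3)) = 37*12 = 444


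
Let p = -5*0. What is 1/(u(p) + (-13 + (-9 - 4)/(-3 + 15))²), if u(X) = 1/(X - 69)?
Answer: 3312/656855 ≈ 0.0050422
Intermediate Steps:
p = 0
u(X) = 1/(-69 + X)
1/(u(p) + (-13 + (-9 - 4)/(-3 + 15))²) = 1/(1/(-69 + 0) + (-13 + (-9 - 4)/(-3 + 15))²) = 1/(1/(-69) + (-13 - 13/12)²) = 1/(-1/69 + (-13 - 13*1/12)²) = 1/(-1/69 + (-13 - 13/12)²) = 1/(-1/69 + (-169/12)²) = 1/(-1/69 + 28561/144) = 1/(656855/3312) = 3312/656855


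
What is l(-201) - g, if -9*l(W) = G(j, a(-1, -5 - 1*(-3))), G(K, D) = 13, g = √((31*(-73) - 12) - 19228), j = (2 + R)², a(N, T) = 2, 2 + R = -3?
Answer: -13/9 - I*√21503 ≈ -1.4444 - 146.64*I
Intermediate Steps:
R = -5 (R = -2 - 3 = -5)
j = 9 (j = (2 - 5)² = (-3)² = 9)
g = I*√21503 (g = √((-2263 - 12) - 19228) = √(-2275 - 19228) = √(-21503) = I*√21503 ≈ 146.64*I)
l(W) = -13/9 (l(W) = -⅑*13 = -13/9)
l(-201) - g = -13/9 - I*√21503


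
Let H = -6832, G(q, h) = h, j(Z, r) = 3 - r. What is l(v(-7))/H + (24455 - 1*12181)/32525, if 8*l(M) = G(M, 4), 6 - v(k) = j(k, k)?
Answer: 167679411/444421600 ≈ 0.37730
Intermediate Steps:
v(k) = 3 + k (v(k) = 6 - (3 - k) = 6 + (-3 + k) = 3 + k)
l(M) = ½ (l(M) = (⅛)*4 = ½)
l(v(-7))/H + (24455 - 1*12181)/32525 = (½)/(-6832) + (24455 - 1*12181)/32525 = (½)*(-1/6832) + (24455 - 12181)*(1/32525) = -1/13664 + 12274*(1/32525) = -1/13664 + 12274/32525 = 167679411/444421600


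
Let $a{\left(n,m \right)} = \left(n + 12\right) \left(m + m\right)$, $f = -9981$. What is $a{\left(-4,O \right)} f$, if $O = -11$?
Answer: $1756656$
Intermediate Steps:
$a{\left(n,m \right)} = 2 m \left(12 + n\right)$ ($a{\left(n,m \right)} = \left(12 + n\right) 2 m = 2 m \left(12 + n\right)$)
$a{\left(-4,O \right)} f = 2 \left(-11\right) \left(12 - 4\right) \left(-9981\right) = 2 \left(-11\right) 8 \left(-9981\right) = \left(-176\right) \left(-9981\right) = 1756656$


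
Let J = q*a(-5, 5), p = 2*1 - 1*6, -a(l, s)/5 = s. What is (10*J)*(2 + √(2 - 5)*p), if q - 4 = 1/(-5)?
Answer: -1900 + 3800*I*√3 ≈ -1900.0 + 6581.8*I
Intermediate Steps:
a(l, s) = -5*s
q = 19/5 (q = 4 + 1/(-5) = 4 - ⅕ = 19/5 ≈ 3.8000)
p = -4 (p = 2 - 6 = -4)
J = -95 (J = 19*(-5*5)/5 = (19/5)*(-25) = -95)
(10*J)*(2 + √(2 - 5)*p) = (10*(-95))*(2 + √(2 - 5)*(-4)) = -950*(2 + √(-3)*(-4)) = -950*(2 + (I*√3)*(-4)) = -950*(2 - 4*I*√3) = -1900 + 3800*I*√3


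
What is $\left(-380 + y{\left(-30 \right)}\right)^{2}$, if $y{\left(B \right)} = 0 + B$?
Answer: $168100$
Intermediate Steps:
$y{\left(B \right)} = B$
$\left(-380 + y{\left(-30 \right)}\right)^{2} = \left(-380 - 30\right)^{2} = \left(-410\right)^{2} = 168100$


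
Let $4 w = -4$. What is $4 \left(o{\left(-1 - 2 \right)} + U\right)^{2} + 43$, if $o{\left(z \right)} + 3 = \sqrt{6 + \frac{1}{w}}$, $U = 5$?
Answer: $79 + 16 \sqrt{5} \approx 114.78$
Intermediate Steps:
$w = -1$ ($w = \frac{1}{4} \left(-4\right) = -1$)
$o{\left(z \right)} = -3 + \sqrt{5}$ ($o{\left(z \right)} = -3 + \sqrt{6 + \frac{1}{-1}} = -3 + \sqrt{6 - 1} = -3 + \sqrt{5}$)
$4 \left(o{\left(-1 - 2 \right)} + U\right)^{2} + 43 = 4 \left(\left(-3 + \sqrt{5}\right) + 5\right)^{2} + 43 = 4 \left(2 + \sqrt{5}\right)^{2} + 43 = 43 + 4 \left(2 + \sqrt{5}\right)^{2}$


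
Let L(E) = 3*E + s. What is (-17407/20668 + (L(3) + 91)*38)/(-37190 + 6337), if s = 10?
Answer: -86374833/637669804 ≈ -0.13545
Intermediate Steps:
L(E) = 10 + 3*E (L(E) = 3*E + 10 = 10 + 3*E)
(-17407/20668 + (L(3) + 91)*38)/(-37190 + 6337) = (-17407/20668 + ((10 + 3*3) + 91)*38)/(-37190 + 6337) = (-17407*1/20668 + ((10 + 9) + 91)*38)/(-30853) = (-17407/20668 + (19 + 91)*38)*(-1/30853) = (-17407/20668 + 110*38)*(-1/30853) = (-17407/20668 + 4180)*(-1/30853) = (86374833/20668)*(-1/30853) = -86374833/637669804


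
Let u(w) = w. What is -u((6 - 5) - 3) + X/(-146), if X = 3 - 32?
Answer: 321/146 ≈ 2.1986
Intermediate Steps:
X = -29
-u((6 - 5) - 3) + X/(-146) = -((6 - 5) - 3) - 29/(-146) = -(1 - 3) - 29*(-1/146) = -1*(-2) + 29/146 = 2 + 29/146 = 321/146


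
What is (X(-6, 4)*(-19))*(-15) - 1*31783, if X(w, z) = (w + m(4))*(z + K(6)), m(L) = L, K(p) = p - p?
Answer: -34063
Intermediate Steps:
K(p) = 0
X(w, z) = z*(4 + w) (X(w, z) = (w + 4)*(z + 0) = (4 + w)*z = z*(4 + w))
(X(-6, 4)*(-19))*(-15) - 1*31783 = ((4*(4 - 6))*(-19))*(-15) - 1*31783 = ((4*(-2))*(-19))*(-15) - 31783 = -8*(-19)*(-15) - 31783 = 152*(-15) - 31783 = -2280 - 31783 = -34063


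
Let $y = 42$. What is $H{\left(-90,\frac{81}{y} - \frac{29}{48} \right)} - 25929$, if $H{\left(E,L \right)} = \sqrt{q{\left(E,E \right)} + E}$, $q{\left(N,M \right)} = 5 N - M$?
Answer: $-25929 + 15 i \sqrt{2} \approx -25929.0 + 21.213 i$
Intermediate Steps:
$q{\left(N,M \right)} = - M + 5 N$
$H{\left(E,L \right)} = \sqrt{5} \sqrt{E}$ ($H{\left(E,L \right)} = \sqrt{\left(- E + 5 E\right) + E} = \sqrt{4 E + E} = \sqrt{5 E} = \sqrt{5} \sqrt{E}$)
$H{\left(-90,\frac{81}{y} - \frac{29}{48} \right)} - 25929 = \sqrt{5} \sqrt{-90} - 25929 = \sqrt{5} \cdot 3 i \sqrt{10} - 25929 = 15 i \sqrt{2} - 25929 = -25929 + 15 i \sqrt{2}$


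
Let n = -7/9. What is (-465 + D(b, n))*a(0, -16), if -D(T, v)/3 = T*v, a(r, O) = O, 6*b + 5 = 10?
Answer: 66680/9 ≈ 7408.9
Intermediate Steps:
b = 5/6 (b = -5/6 + (1/6)*10 = -5/6 + 5/3 = 5/6 ≈ 0.83333)
n = -7/9 (n = -7*1/9 = -7/9 ≈ -0.77778)
D(T, v) = -3*T*v
(-465 + D(b, n))*a(0, -16) = (-465 - 3*5/6*(-7/9))*(-16) = (-465 + 35/18)*(-16) = -8335/18*(-16) = 66680/9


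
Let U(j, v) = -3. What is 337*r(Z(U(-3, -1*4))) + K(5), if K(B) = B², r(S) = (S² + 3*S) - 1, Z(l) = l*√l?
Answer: -9411 - 3033*I*√3 ≈ -9411.0 - 5253.3*I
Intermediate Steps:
Z(l) = l^(3/2)
r(S) = -1 + S² + 3*S
337*r(Z(U(-3, -1*4))) + K(5) = 337*(-1 + ((-3)^(3/2))² + 3*(-3)^(3/2)) + 5² = 337*(-1 + (-3*I*√3)² + 3*(-3*I*√3)) + 25 = 337*(-1 - 27 - 9*I*√3) + 25 = 337*(-28 - 9*I*√3) + 25 = (-9436 - 3033*I*√3) + 25 = -9411 - 3033*I*√3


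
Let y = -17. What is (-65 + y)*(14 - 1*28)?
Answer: 1148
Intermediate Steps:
(-65 + y)*(14 - 1*28) = (-65 - 17)*(14 - 1*28) = -82*(14 - 28) = -82*(-14) = 1148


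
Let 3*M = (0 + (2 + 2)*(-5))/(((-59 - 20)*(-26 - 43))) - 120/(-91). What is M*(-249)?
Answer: -54140900/496041 ≈ -109.15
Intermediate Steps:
M = 652300/1488123 (M = ((0 + (2 + 2)*(-5))/(((-59 - 20)*(-26 - 43))) - 120/(-91))/3 = ((0 + 4*(-5))/((-79*(-69))) - 120*(-1/91))/3 = ((0 - 20)/5451 + 120/91)/3 = (-20*1/5451 + 120/91)/3 = (-20/5451 + 120/91)/3 = (⅓)*(652300/496041) = 652300/1488123 ≈ 0.43834)
M*(-249) = (652300/1488123)*(-249) = -54140900/496041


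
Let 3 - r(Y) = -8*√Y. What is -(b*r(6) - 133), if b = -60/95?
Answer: 2563/19 + 96*√6/19 ≈ 147.27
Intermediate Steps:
r(Y) = 3 + 8*√Y (r(Y) = 3 - (-8)*√Y = 3 + 8*√Y)
b = -12/19 (b = -60*1/95 = -12/19 ≈ -0.63158)
-(b*r(6) - 133) = -(-12*(3 + 8*√6)/19 - 133) = -((-36/19 - 96*√6/19) - 133) = -(-2563/19 - 96*√6/19) = 2563/19 + 96*√6/19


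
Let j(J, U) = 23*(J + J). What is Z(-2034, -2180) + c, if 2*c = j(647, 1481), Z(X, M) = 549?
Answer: 15430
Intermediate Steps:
j(J, U) = 46*J (j(J, U) = 23*(2*J) = 46*J)
c = 14881 (c = (46*647)/2 = (½)*29762 = 14881)
Z(-2034, -2180) + c = 549 + 14881 = 15430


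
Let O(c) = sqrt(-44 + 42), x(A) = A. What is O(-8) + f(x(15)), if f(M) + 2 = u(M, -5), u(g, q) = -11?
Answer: -13 + I*sqrt(2) ≈ -13.0 + 1.4142*I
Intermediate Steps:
f(M) = -13 (f(M) = -2 - 11 = -13)
O(c) = I*sqrt(2) (O(c) = sqrt(-2) = I*sqrt(2))
O(-8) + f(x(15)) = I*sqrt(2) - 13 = -13 + I*sqrt(2)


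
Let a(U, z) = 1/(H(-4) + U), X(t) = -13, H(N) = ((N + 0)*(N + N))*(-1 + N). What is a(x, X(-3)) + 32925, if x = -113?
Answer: 8988524/273 ≈ 32925.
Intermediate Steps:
H(N) = 2*N²*(-1 + N) (H(N) = (N*(2*N))*(-1 + N) = (2*N²)*(-1 + N) = 2*N²*(-1 + N))
a(U, z) = 1/(-160 + U) (a(U, z) = 1/(2*(-4)²*(-1 - 4) + U) = 1/(2*16*(-5) + U) = 1/(-160 + U))
a(x, X(-3)) + 32925 = 1/(-160 - 113) + 32925 = 1/(-273) + 32925 = -1/273 + 32925 = 8988524/273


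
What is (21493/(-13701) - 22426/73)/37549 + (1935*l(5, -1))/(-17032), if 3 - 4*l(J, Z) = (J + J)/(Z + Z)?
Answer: -75299860684835/319822603740132 ≈ -0.23544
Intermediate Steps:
l(J, Z) = ¾ - J/(4*Z) (l(J, Z) = ¾ - (J + J)/(4*(Z + Z)) = ¾ - 2*J/(4*(2*Z)) = ¾ - 2*J*1/(2*Z)/4 = ¾ - J/(4*Z))
(21493/(-13701) - 22426/73)/37549 + (1935*l(5, -1))/(-17032) = (21493/(-13701) - 22426/73)/37549 + (1935*((¼)*(-1*5 + 3*(-1))/(-1)))/(-17032) = (21493*(-1/13701) - 22426*1/73)*(1/37549) + (1935*((¼)*(-1)*(-5 - 3)))*(-1/17032) = (-21493/13701 - 22426/73)*(1/37549) + (1935*((¼)*(-1)*(-8)))*(-1/17032) = -308827615/1000173*1/37549 + (1935*2)*(-1/17032) = -308827615/37555495977 + 3870*(-1/17032) = -308827615/37555495977 - 1935/8516 = -75299860684835/319822603740132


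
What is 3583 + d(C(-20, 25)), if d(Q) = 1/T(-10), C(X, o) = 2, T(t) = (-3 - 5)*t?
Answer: 286641/80 ≈ 3583.0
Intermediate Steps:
T(t) = -8*t
d(Q) = 1/80 (d(Q) = 1/(-8*(-10)) = 1/80)
3583 + d(C(-20, 25)) = 3583 + 1/80 = 286641/80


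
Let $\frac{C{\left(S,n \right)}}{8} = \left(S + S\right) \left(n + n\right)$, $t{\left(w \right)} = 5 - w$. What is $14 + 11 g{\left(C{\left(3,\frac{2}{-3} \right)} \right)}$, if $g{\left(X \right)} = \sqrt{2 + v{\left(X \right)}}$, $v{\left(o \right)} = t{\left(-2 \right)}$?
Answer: $47$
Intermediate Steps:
$v{\left(o \right)} = 7$ ($v{\left(o \right)} = 5 - -2 = 5 + 2 = 7$)
$C{\left(S,n \right)} = 32 S n$ ($C{\left(S,n \right)} = 8 \left(S + S\right) \left(n + n\right) = 8 \cdot 2 S 2 n = 8 \cdot 4 S n = 32 S n$)
$g{\left(X \right)} = 3$ ($g{\left(X \right)} = \sqrt{2 + 7} = \sqrt{9} = 3$)
$14 + 11 g{\left(C{\left(3,\frac{2}{-3} \right)} \right)} = 14 + 11 \cdot 3 = 14 + 33 = 47$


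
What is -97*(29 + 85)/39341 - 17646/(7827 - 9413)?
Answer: 338336649/31197413 ≈ 10.845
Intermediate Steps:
-97*(29 + 85)/39341 - 17646/(7827 - 9413) = -97*114*(1/39341) - 17646/(-1586) = -11058*1/39341 - 17646*(-1/1586) = -11058/39341 + 8823/793 = 338336649/31197413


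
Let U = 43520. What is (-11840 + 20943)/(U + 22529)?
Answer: 9103/66049 ≈ 0.13782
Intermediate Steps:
(-11840 + 20943)/(U + 22529) = (-11840 + 20943)/(43520 + 22529) = 9103/66049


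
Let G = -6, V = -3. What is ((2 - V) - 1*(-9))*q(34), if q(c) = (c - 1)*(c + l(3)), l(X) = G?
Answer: 12936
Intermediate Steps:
l(X) = -6
q(c) = (-1 + c)*(-6 + c) (q(c) = (c - 1)*(c - 6) = (-1 + c)*(-6 + c))
((2 - V) - 1*(-9))*q(34) = ((2 - 1*(-3)) - 1*(-9))*(6 + 34² - 7*34) = ((2 + 3) + 9)*(6 + 1156 - 238) = (5 + 9)*924 = 14*924 = 12936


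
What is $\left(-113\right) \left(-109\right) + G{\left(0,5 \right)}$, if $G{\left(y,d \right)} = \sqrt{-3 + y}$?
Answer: $12317 + i \sqrt{3} \approx 12317.0 + 1.732 i$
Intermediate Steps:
$\left(-113\right) \left(-109\right) + G{\left(0,5 \right)} = \left(-113\right) \left(-109\right) + \sqrt{-3 + 0} = 12317 + \sqrt{-3} = 12317 + i \sqrt{3}$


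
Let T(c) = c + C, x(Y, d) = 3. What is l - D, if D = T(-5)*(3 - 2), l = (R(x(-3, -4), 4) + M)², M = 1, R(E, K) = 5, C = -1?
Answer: 42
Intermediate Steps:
T(c) = -1 + c (T(c) = c - 1 = -1 + c)
l = 36 (l = (5 + 1)² = 6² = 36)
D = -6 (D = (-1 - 5)*(3 - 2) = -6*1 = -6)
l - D = 36 - 1*(-6) = 36 + 6 = 42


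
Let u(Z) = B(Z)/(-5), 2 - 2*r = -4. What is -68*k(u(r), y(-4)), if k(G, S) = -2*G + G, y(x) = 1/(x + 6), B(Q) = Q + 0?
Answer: -204/5 ≈ -40.800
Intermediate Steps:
r = 3 (r = 1 - ½*(-4) = 1 + 2 = 3)
B(Q) = Q
y(x) = 1/(6 + x)
u(Z) = -Z/5 (u(Z) = Z/(-5) = Z*(-⅕) = -Z/5)
k(G, S) = -G
-68*k(u(r), y(-4)) = -(-68)*(-⅕*3) = -(-68)*(-3)/5 = -68*⅗ = -204/5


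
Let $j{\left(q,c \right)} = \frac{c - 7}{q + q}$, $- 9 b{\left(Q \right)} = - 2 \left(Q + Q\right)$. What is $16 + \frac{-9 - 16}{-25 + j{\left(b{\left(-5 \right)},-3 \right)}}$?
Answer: $\frac{1556}{91} \approx 17.099$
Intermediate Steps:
$b{\left(Q \right)} = \frac{4 Q}{9}$ ($b{\left(Q \right)} = - \frac{\left(-2\right) \left(Q + Q\right)}{9} = - \frac{\left(-2\right) 2 Q}{9} = - \frac{\left(-4\right) Q}{9} = \frac{4 Q}{9}$)
$j{\left(q,c \right)} = \frac{-7 + c}{2 q}$
$16 + \frac{-9 - 16}{-25 + j{\left(b{\left(-5 \right)},-3 \right)}} = 16 + \frac{-9 - 16}{-25 + \frac{-7 - 3}{2 \cdot \frac{4}{9} \left(-5\right)}} = 16 - \frac{25}{-25 + \frac{1}{2} \frac{1}{- \frac{20}{9}} \left(-10\right)} = 16 - \frac{25}{-25 + \frac{1}{2} \left(- \frac{9}{20}\right) \left(-10\right)} = 16 - \frac{25}{-25 + \frac{9}{4}} = 16 - \frac{25}{- \frac{91}{4}} = 16 - - \frac{100}{91} = 16 + \frac{100}{91} = \frac{1556}{91}$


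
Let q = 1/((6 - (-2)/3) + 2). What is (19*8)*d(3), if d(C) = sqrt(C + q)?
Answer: 684*sqrt(26)/13 ≈ 268.29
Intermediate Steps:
q = 3/26 (q = 1/((6 - (-2)/3) + 2) = 1/((6 - 1*(-2/3)) + 2) = 1/((6 + 2/3) + 2) = 1/(20/3 + 2) = 1/(26/3) = 3/26 ≈ 0.11538)
d(C) = sqrt(3/26 + C) (d(C) = sqrt(C + 3/26) = sqrt(3/26 + C))
(19*8)*d(3) = (19*8)*(sqrt(78 + 676*3)/26) = 152*(sqrt(78 + 2028)/26) = 152*(sqrt(2106)/26) = 152*((9*sqrt(26))/26) = 152*(9*sqrt(26)/26) = 684*sqrt(26)/13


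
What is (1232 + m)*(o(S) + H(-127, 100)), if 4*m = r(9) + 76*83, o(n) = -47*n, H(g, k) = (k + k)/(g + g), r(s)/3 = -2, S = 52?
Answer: -871695060/127 ≈ -6.8637e+6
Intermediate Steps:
r(s) = -6 (r(s) = 3*(-2) = -6)
H(g, k) = k/g (H(g, k) = (2*k)/((2*g)) = (2*k)*(1/(2*g)) = k/g)
m = 3151/2 (m = (-6 + 76*83)/4 = (-6 + 6308)/4 = (¼)*6302 = 3151/2 ≈ 1575.5)
(1232 + m)*(o(S) + H(-127, 100)) = (1232 + 3151/2)*(-47*52 + 100/(-127)) = 5615*(-2444 + 100*(-1/127))/2 = 5615*(-2444 - 100/127)/2 = (5615/2)*(-310488/127) = -871695060/127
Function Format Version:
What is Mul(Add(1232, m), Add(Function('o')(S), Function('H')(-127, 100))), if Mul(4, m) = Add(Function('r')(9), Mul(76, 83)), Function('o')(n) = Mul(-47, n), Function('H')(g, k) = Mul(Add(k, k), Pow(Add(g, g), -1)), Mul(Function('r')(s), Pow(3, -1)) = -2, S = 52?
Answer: Rational(-871695060, 127) ≈ -6.8637e+6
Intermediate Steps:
Function('r')(s) = -6 (Function('r')(s) = Mul(3, -2) = -6)
Function('H')(g, k) = Mul(k, Pow(g, -1)) (Function('H')(g, k) = Mul(Mul(2, k), Pow(Mul(2, g), -1)) = Mul(Mul(2, k), Mul(Rational(1, 2), Pow(g, -1))) = Mul(k, Pow(g, -1)))
m = Rational(3151, 2) (m = Mul(Rational(1, 4), Add(-6, Mul(76, 83))) = Mul(Rational(1, 4), Add(-6, 6308)) = Mul(Rational(1, 4), 6302) = Rational(3151, 2) ≈ 1575.5)
Mul(Add(1232, m), Add(Function('o')(S), Function('H')(-127, 100))) = Mul(Add(1232, Rational(3151, 2)), Add(Mul(-47, 52), Mul(100, Pow(-127, -1)))) = Mul(Rational(5615, 2), Add(-2444, Mul(100, Rational(-1, 127)))) = Mul(Rational(5615, 2), Add(-2444, Rational(-100, 127))) = Mul(Rational(5615, 2), Rational(-310488, 127)) = Rational(-871695060, 127)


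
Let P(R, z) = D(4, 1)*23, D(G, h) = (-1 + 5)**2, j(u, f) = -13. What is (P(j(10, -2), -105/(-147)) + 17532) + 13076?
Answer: 30976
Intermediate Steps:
D(G, h) = 16 (D(G, h) = 4**2 = 16)
P(R, z) = 368 (P(R, z) = 16*23 = 368)
(P(j(10, -2), -105/(-147)) + 17532) + 13076 = (368 + 17532) + 13076 = 17900 + 13076 = 30976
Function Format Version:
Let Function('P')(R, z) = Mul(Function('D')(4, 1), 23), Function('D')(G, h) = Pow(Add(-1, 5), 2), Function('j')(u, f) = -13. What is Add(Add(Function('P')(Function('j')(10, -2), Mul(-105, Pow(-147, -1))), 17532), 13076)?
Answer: 30976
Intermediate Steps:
Function('D')(G, h) = 16 (Function('D')(G, h) = Pow(4, 2) = 16)
Function('P')(R, z) = 368 (Function('P')(R, z) = Mul(16, 23) = 368)
Add(Add(Function('P')(Function('j')(10, -2), Mul(-105, Pow(-147, -1))), 17532), 13076) = Add(Add(368, 17532), 13076) = Add(17900, 13076) = 30976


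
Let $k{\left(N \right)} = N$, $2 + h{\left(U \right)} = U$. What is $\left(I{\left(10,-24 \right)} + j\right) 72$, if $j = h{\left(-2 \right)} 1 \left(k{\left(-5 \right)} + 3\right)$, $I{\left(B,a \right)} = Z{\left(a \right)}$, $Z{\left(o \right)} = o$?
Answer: $-1152$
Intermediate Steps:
$h{\left(U \right)} = -2 + U$
$I{\left(B,a \right)} = a$
$j = 8$ ($j = \left(-2 - 2\right) 1 \left(-5 + 3\right) = \left(-4\right) 1 \left(-2\right) = \left(-4\right) \left(-2\right) = 8$)
$\left(I{\left(10,-24 \right)} + j\right) 72 = \left(-24 + 8\right) 72 = \left(-16\right) 72 = -1152$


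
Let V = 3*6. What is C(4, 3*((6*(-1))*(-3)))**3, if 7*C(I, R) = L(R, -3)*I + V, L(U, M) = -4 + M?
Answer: -1000/343 ≈ -2.9155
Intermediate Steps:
V = 18
C(I, R) = 18/7 - I (C(I, R) = ((-4 - 3)*I + 18)/7 = (-7*I + 18)/7 = (18 - 7*I)/7 = 18/7 - I)
C(4, 3*((6*(-1))*(-3)))**3 = (18/7 - 1*4)**3 = (18/7 - 4)**3 = (-10/7)**3 = -1000/343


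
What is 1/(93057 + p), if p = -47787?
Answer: 1/45270 ≈ 2.2090e-5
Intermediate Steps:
1/(93057 + p) = 1/(93057 - 47787) = 1/45270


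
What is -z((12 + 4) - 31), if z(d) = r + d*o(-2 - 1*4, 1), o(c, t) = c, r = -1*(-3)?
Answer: -93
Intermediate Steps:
r = 3
z(d) = 3 - 6*d (z(d) = 3 + d*(-2 - 1*4) = 3 + d*(-2 - 4) = 3 + d*(-6) = 3 - 6*d)
-z((12 + 4) - 31) = -(3 - 6*((12 + 4) - 31)) = -(3 - 6*(16 - 31)) = -(3 - 6*(-15)) = -(3 + 90) = -1*93 = -93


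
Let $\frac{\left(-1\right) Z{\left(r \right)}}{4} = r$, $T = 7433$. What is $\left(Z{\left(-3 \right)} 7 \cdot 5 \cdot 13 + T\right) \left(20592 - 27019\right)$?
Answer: $-82863311$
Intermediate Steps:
$Z{\left(r \right)} = - 4 r$
$\left(Z{\left(-3 \right)} 7 \cdot 5 \cdot 13 + T\right) \left(20592 - 27019\right) = \left(\left(-4\right) \left(-3\right) 7 \cdot 5 \cdot 13 + 7433\right) \left(20592 - 27019\right) = \left(12 \cdot 35 \cdot 13 + 7433\right) \left(-6427\right) = \left(420 \cdot 13 + 7433\right) \left(-6427\right) = \left(5460 + 7433\right) \left(-6427\right) = 12893 \left(-6427\right) = -82863311$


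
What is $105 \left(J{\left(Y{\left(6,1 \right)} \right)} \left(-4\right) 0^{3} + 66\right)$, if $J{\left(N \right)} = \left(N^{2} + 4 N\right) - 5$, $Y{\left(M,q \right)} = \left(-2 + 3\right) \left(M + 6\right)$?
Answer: $6930$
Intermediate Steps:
$Y{\left(M,q \right)} = 6 + M$ ($Y{\left(M,q \right)} = 1 \left(6 + M\right) = 6 + M$)
$J{\left(N \right)} = -5 + N^{2} + 4 N$
$105 \left(J{\left(Y{\left(6,1 \right)} \right)} \left(-4\right) 0^{3} + 66\right) = 105 \left(\left(-5 + \left(6 + 6\right)^{2} + 4 \left(6 + 6\right)\right) \left(-4\right) 0^{3} + 66\right) = 105 \left(\left(-5 + 12^{2} + 4 \cdot 12\right) \left(-4\right) 0 + 66\right) = 105 \left(\left(-5 + 144 + 48\right) \left(-4\right) 0 + 66\right) = 105 \left(187 \left(-4\right) 0 + 66\right) = 105 \left(\left(-748\right) 0 + 66\right) = 105 \left(0 + 66\right) = 105 \cdot 66 = 6930$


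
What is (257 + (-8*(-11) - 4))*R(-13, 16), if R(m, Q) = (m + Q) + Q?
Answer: 6479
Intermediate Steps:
R(m, Q) = m + 2*Q (R(m, Q) = (Q + m) + Q = m + 2*Q)
(257 + (-8*(-11) - 4))*R(-13, 16) = (257 + (-8*(-11) - 4))*(-13 + 2*16) = (257 + (88 - 4))*(-13 + 32) = (257 + 84)*19 = 341*19 = 6479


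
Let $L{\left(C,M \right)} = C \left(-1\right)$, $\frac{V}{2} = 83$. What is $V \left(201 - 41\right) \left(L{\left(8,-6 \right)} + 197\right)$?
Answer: $5019840$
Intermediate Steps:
$V = 166$ ($V = 2 \cdot 83 = 166$)
$L{\left(C,M \right)} = - C$
$V \left(201 - 41\right) \left(L{\left(8,-6 \right)} + 197\right) = 166 \left(201 - 41\right) \left(\left(-1\right) 8 + 197\right) = 166 \cdot 160 \left(-8 + 197\right) = 166 \cdot 160 \cdot 189 = 166 \cdot 30240 = 5019840$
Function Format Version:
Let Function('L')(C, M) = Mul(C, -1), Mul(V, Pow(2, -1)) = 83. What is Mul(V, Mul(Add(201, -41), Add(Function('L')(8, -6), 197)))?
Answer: 5019840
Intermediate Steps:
V = 166 (V = Mul(2, 83) = 166)
Function('L')(C, M) = Mul(-1, C)
Mul(V, Mul(Add(201, -41), Add(Function('L')(8, -6), 197))) = Mul(166, Mul(Add(201, -41), Add(Mul(-1, 8), 197))) = Mul(166, Mul(160, Add(-8, 197))) = Mul(166, Mul(160, 189)) = Mul(166, 30240) = 5019840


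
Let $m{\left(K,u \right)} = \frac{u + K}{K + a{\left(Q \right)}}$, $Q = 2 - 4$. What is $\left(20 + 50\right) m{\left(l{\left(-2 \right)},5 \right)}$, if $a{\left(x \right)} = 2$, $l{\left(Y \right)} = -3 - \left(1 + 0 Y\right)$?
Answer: $-35$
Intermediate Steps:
$Q = -2$ ($Q = 2 - 4 = -2$)
$l{\left(Y \right)} = -4$ ($l{\left(Y \right)} = -3 + \left(0 - 1\right) = -3 - 1 = -4$)
$m{\left(K,u \right)} = \frac{K + u}{2 + K}$ ($m{\left(K,u \right)} = \frac{u + K}{K + 2} = \frac{K + u}{2 + K}$)
$\left(20 + 50\right) m{\left(l{\left(-2 \right)},5 \right)} = \left(20 + 50\right) \frac{-4 + 5}{2 - 4} = 70 \frac{1}{-2} \cdot 1 = 70 \left(\left(- \frac{1}{2}\right) 1\right) = 70 \left(- \frac{1}{2}\right) = -35$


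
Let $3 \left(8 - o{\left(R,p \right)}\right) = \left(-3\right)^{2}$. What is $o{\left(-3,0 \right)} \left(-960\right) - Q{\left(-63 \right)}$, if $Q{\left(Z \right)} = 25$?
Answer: $-4825$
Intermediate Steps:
$o{\left(R,p \right)} = 5$ ($o{\left(R,p \right)} = 8 - \frac{\left(-3\right)^{2}}{3} = 8 - 3 = 5$)
$o{\left(-3,0 \right)} \left(-960\right) - Q{\left(-63 \right)} = 5 \left(-960\right) - 25 = -4800 - 25 = -4825$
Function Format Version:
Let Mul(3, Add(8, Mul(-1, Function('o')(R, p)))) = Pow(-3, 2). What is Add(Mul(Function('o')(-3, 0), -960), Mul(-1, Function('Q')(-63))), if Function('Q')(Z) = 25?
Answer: -4825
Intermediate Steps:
Function('o')(R, p) = 5 (Function('o')(R, p) = Add(8, Mul(Rational(-1, 3), Pow(-3, 2))) = Add(8, Mul(Rational(-1, 3), 9)) = Add(8, -3) = 5)
Add(Mul(Function('o')(-3, 0), -960), Mul(-1, Function('Q')(-63))) = Add(Mul(5, -960), Mul(-1, 25)) = Add(-4800, -25) = -4825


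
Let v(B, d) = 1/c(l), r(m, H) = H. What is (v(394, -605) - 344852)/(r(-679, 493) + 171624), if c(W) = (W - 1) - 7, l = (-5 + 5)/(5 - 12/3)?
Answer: -2758817/1376936 ≈ -2.0036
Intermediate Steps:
l = 0 (l = 0/(5 - 12*1/3) = 0/(5 - 4) = 0/1 = 0*1 = 0)
c(W) = -8 + W (c(W) = (-1 + W) - 7 = -8 + W)
v(B, d) = -1/8 (v(B, d) = 1/(-8 + 0) = 1/(-8) = -1/8)
(v(394, -605) - 344852)/(r(-679, 493) + 171624) = (-1/8 - 344852)/(493 + 171624) = -2758817/8/172117 = -2758817/8*1/172117 = -2758817/1376936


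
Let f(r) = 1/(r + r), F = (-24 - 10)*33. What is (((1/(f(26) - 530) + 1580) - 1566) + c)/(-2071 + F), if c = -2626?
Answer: 71984160/87995887 ≈ 0.81804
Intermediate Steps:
F = -1122 (F = -34*33 = -1122)
f(r) = 1/(2*r)
(((1/(f(26) - 530) + 1580) - 1566) + c)/(-2071 + F) = (((1/((1/2)/26 - 530) + 1580) - 1566) - 2626)/(-2071 - 1122) = (((1/((1/2)*(1/26) - 530) + 1580) - 1566) - 2626)/(-3193) = (((1/(1/52 - 530) + 1580) - 1566) - 2626)*(-1/3193) = (((1/(-27559/52) + 1580) - 1566) - 2626)*(-1/3193) = (((-52/27559 + 1580) - 1566) - 2626)*(-1/3193) = ((43543168/27559 - 1566) - 2626)*(-1/3193) = (385774/27559 - 2626)*(-1/3193) = -71984160/27559*(-1/3193) = 71984160/87995887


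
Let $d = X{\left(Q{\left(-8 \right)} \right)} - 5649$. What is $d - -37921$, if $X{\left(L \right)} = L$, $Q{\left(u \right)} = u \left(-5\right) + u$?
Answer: $32304$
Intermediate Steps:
$Q{\left(u \right)} = - 4 u$ ($Q{\left(u \right)} = - 5 u + u = - 4 u$)
$d = -5617$ ($d = \left(-4\right) \left(-8\right) - 5649 = 32 - 5649 = -5617$)
$d - -37921 = -5617 - -37921 = -5617 + 37921 = 32304$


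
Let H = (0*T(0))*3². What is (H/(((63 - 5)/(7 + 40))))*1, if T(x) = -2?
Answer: 0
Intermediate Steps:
H = 0 (H = (0*(-2))*3² = 0*9 = 0)
(H/(((63 - 5)/(7 + 40))))*1 = (0/(((63 - 5)/(7 + 40))))*1 = (0/((58/47)))*1 = (0/((58*(1/47))))*1 = (0/(58/47))*1 = (0*(47/58))*1 = 0*1 = 0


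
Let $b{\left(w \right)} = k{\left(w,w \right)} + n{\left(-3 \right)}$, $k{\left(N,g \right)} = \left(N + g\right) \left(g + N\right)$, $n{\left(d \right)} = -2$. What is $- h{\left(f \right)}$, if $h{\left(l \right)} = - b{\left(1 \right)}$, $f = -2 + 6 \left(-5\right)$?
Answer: $2$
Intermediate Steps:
$k{\left(N,g \right)} = \left(N + g\right)^{2}$ ($k{\left(N,g \right)} = \left(N + g\right) \left(N + g\right) = \left(N + g\right)^{2}$)
$b{\left(w \right)} = -2 + 4 w^{2}$ ($b{\left(w \right)} = \left(w + w\right)^{2} - 2 = \left(2 w\right)^{2} - 2 = 4 w^{2} - 2 = -2 + 4 w^{2}$)
$f = -32$ ($f = -2 - 30 = -32$)
$h{\left(l \right)} = -2$ ($h{\left(l \right)} = - (-2 + 4 \cdot 1^{2}) = - (-2 + 4 \cdot 1) = - (-2 + 4) = \left(-1\right) 2 = -2$)
$- h{\left(f \right)} = \left(-1\right) \left(-2\right) = 2$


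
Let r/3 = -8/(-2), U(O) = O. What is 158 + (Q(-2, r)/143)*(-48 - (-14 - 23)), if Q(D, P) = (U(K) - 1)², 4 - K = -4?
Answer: 2005/13 ≈ 154.23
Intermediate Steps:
K = 8 (K = 4 - 1*(-4) = 4 + 4 = 8)
r = 12 (r = 3*(-8/(-2)) = 3*(-8*(-½)) = 3*4 = 12)
Q(D, P) = 49 (Q(D, P) = (8 - 1)² = 7² = 49)
158 + (Q(-2, r)/143)*(-48 - (-14 - 23)) = 158 + (49/143)*(-48 - (-14 - 23)) = 158 + (49*(1/143))*(-48 - 1*(-37)) = 158 + 49*(-48 + 37)/143 = 158 + (49/143)*(-11) = 158 - 49/13 = 2005/13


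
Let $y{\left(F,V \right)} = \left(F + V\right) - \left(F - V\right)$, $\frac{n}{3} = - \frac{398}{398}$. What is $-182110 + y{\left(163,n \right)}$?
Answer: $-182116$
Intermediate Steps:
$n = -3$ ($n = 3 \left(- \frac{398}{398}\right) = 3 \left(\left(-398\right) \frac{1}{398}\right) = 3 \left(-1\right) = -3$)
$y{\left(F,V \right)} = 2 V$
$-182110 + y{\left(163,n \right)} = -182110 + 2 \left(-3\right) = -182110 - 6 = -182116$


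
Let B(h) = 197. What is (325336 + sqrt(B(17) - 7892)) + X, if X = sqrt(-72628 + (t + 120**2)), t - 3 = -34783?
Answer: 325336 + 4*I*sqrt(5813) + 9*I*sqrt(95) ≈ 3.2534e+5 + 392.69*I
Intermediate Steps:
t = -34780 (t = 3 - 34783 = -34780)
X = 4*I*sqrt(5813) (X = sqrt(-72628 + (-34780 + 120**2)) = sqrt(-72628 + (-34780 + 14400)) = sqrt(-72628 - 20380) = sqrt(-93008) = 4*I*sqrt(5813) ≈ 304.97*I)
(325336 + sqrt(B(17) - 7892)) + X = (325336 + sqrt(197 - 7892)) + 4*I*sqrt(5813) = (325336 + sqrt(-7695)) + 4*I*sqrt(5813) = (325336 + 9*I*sqrt(95)) + 4*I*sqrt(5813) = 325336 + 4*I*sqrt(5813) + 9*I*sqrt(95)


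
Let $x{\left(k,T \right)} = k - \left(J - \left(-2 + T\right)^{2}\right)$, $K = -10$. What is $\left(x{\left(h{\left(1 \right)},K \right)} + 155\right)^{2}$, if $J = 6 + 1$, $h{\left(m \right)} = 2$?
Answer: $86436$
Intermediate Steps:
$J = 7$
$x{\left(k,T \right)} = -7 + k + \left(-2 + T\right)^{2}$ ($x{\left(k,T \right)} = k + \left(\left(-2 + T\right)^{2} - 7\right) = k + \left(-7 + \left(-2 + T\right)^{2}\right) = -7 + k + \left(-2 + T\right)^{2}$)
$\left(x{\left(h{\left(1 \right)},K \right)} + 155\right)^{2} = \left(\left(-7 + 2 + \left(-2 - 10\right)^{2}\right) + 155\right)^{2} = \left(\left(-7 + 2 + \left(-12\right)^{2}\right) + 155\right)^{2} = \left(\left(-7 + 2 + 144\right) + 155\right)^{2} = \left(139 + 155\right)^{2} = 294^{2} = 86436$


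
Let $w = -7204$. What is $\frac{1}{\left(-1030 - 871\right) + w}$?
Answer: $- \frac{1}{9105} \approx -0.00010983$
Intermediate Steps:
$\frac{1}{\left(-1030 - 871\right) + w} = \frac{1}{\left(-1030 - 871\right) - 7204} = \frac{1}{-1901 - 7204} = \frac{1}{-9105} = - \frac{1}{9105}$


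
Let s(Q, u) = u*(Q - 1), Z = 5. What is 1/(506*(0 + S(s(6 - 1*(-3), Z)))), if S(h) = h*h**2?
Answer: 1/32384000 ≈ 3.0879e-8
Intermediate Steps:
s(Q, u) = u*(-1 + Q)
S(h) = h**3
1/(506*(0 + S(s(6 - 1*(-3), Z)))) = 1/(506*(0 + (5*(-1 + (6 - 1*(-3))))**3)) = 1/(506*(0 + (5*(-1 + (6 + 3)))**3)) = 1/(506*(0 + (5*(-1 + 9))**3)) = 1/(506*(0 + (5*8)**3)) = 1/(506*(0 + 40**3)) = 1/(506*(0 + 64000)) = 1/(506*64000) = 1/32384000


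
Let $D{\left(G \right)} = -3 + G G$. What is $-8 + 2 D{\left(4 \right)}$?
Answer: $18$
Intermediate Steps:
$D{\left(G \right)} = -3 + G^{2}$
$-8 + 2 D{\left(4 \right)} = -8 + 2 \left(-3 + 4^{2}\right) = -8 + 2 \left(-3 + 16\right) = -8 + 2 \cdot 13 = -8 + 26 = 18$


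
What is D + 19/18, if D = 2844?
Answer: 51211/18 ≈ 2845.1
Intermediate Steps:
D + 19/18 = 2844 + 19/18 = 51211/18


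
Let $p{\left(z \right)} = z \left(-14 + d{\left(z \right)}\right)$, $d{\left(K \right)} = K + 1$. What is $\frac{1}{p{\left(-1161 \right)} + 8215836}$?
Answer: $\frac{1}{9578850} \approx 1.044 \cdot 10^{-7}$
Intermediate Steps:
$d{\left(K \right)} = 1 + K$
$p{\left(z \right)} = z \left(-13 + z\right)$ ($p{\left(z \right)} = z \left(-14 + \left(1 + z\right)\right) = z \left(-13 + z\right)$)
$\frac{1}{p{\left(-1161 \right)} + 8215836} = \frac{1}{- 1161 \left(-13 - 1161\right) + 8215836} = \frac{1}{\left(-1161\right) \left(-1174\right) + 8215836} = \frac{1}{1363014 + 8215836} = \frac{1}{9578850}$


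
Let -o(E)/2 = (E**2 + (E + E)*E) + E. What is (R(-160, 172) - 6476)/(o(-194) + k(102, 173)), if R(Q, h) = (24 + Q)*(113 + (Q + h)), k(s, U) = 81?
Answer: 23476/225347 ≈ 0.10418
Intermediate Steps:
R(Q, h) = (24 + Q)*(113 + Q + h)
o(E) = -6*E**2 - 2*E (o(E) = -2*((E**2 + (E + E)*E) + E) = -2*((E**2 + (2*E)*E) + E) = -2*((E**2 + 2*E**2) + E) = -2*(3*E**2 + E) = -2*(E + 3*E**2) = -6*E**2 - 2*E)
(R(-160, 172) - 6476)/(o(-194) + k(102, 173)) = ((2712 + (-160)**2 + 24*172 + 137*(-160) - 160*172) - 6476)/(-2*(-194)*(1 + 3*(-194)) + 81) = ((2712 + 25600 + 4128 - 21920 - 27520) - 6476)/(-2*(-194)*(1 - 582) + 81) = (-17000 - 6476)/(-2*(-194)*(-581) + 81) = -23476/(-225428 + 81) = -23476/(-225347) = -23476*(-1/225347) = 23476/225347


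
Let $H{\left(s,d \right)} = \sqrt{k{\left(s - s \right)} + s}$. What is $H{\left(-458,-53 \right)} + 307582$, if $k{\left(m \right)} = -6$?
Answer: $307582 + 4 i \sqrt{29} \approx 3.0758 \cdot 10^{5} + 21.541 i$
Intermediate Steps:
$H{\left(s,d \right)} = \sqrt{-6 + s}$
$H{\left(-458,-53 \right)} + 307582 = \sqrt{-6 - 458} + 307582 = \sqrt{-464} + 307582 = 4 i \sqrt{29} + 307582 = 307582 + 4 i \sqrt{29}$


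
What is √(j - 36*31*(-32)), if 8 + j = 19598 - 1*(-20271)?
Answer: 9*√933 ≈ 274.91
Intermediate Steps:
j = 39861 (j = -8 + (19598 - 1*(-20271)) = -8 + (19598 + 20271) = -8 + 39869 = 39861)
√(j - 36*31*(-32)) = √(39861 - 36*31*(-32)) = √(39861 - 1116*(-32)) = √(39861 + 35712) = √75573 = 9*√933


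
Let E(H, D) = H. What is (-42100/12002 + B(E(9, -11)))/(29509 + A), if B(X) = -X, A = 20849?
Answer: -75059/302198358 ≈ -0.00024838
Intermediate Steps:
(-42100/12002 + B(E(9, -11)))/(29509 + A) = (-42100/12002 - 1*9)/(29509 + 20849) = (-42100*1/12002 - 9)/50358 = (-21050/6001 - 9)*(1/50358) = -75059/6001*1/50358 = -75059/302198358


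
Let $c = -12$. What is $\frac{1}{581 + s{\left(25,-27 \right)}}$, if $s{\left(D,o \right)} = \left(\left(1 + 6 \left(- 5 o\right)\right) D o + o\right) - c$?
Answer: $- \frac{1}{546859} \approx -1.8286 \cdot 10^{-6}$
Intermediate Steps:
$s{\left(D,o \right)} = 12 + o + D o \left(1 - 30 o\right)$ ($s{\left(D,o \right)} = \left(\left(1 + 6 \left(- 5 o\right)\right) D o + o\right) - -12 = \left(\left(1 - 30 o\right) D o + o\right) + 12 = \left(D \left(1 - 30 o\right) o + o\right) + 12 = \left(D o \left(1 - 30 o\right) + o\right) + 12 = \left(o + D o \left(1 - 30 o\right)\right) + 12 = 12 + o + D o \left(1 - 30 o\right)$)
$\frac{1}{581 + s{\left(25,-27 \right)}} = \frac{1}{581 + \left(12 - 27 + 25 \left(-27\right) - 750 \left(-27\right)^{2}\right)} = \frac{1}{581 - \left(690 + 546750\right)} = \frac{1}{581 - 547440} = \frac{1}{-546859} = - \frac{1}{546859}$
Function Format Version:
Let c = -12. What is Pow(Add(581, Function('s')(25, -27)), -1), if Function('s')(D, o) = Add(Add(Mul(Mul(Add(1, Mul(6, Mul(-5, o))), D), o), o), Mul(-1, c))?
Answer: Rational(-1, 546859) ≈ -1.8286e-6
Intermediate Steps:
Function('s')(D, o) = Add(12, o, Mul(D, o, Add(1, Mul(-30, o)))) (Function('s')(D, o) = Add(Add(Mul(Mul(Add(1, Mul(6, Mul(-5, o))), D), o), o), Mul(-1, -12)) = Add(Add(Mul(Mul(Add(1, Mul(-30, o)), D), o), o), 12) = Add(Add(Mul(Mul(D, Add(1, Mul(-30, o))), o), o), 12) = Add(Add(Mul(D, o, Add(1, Mul(-30, o))), o), 12) = Add(Add(o, Mul(D, o, Add(1, Mul(-30, o)))), 12) = Add(12, o, Mul(D, o, Add(1, Mul(-30, o)))))
Pow(Add(581, Function('s')(25, -27)), -1) = Pow(Add(581, Add(12, -27, Mul(25, -27), Mul(-30, 25, Pow(-27, 2)))), -1) = Pow(Add(581, Add(12, -27, -675, Mul(-30, 25, 729))), -1) = Pow(Add(581, Add(12, -27, -675, -546750)), -1) = Pow(Add(581, -547440), -1) = Pow(-546859, -1) = Rational(-1, 546859)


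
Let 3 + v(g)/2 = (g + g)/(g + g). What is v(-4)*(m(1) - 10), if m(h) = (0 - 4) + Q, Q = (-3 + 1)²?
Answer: 40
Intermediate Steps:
Q = 4 (Q = (-2)² = 4)
m(h) = 0 (m(h) = (0 - 4) + 4 = -4 + 4 = 0)
v(g) = -4 (v(g) = -6 + 2*((g + g)/(g + g)) = -6 + 2*((2*g)/((2*g))) = -6 + 2*((2*g)*(1/(2*g))) = -6 + 2*1 = -6 + 2 = -4)
v(-4)*(m(1) - 10) = -4*(0 - 10) = -4*(-10) = 40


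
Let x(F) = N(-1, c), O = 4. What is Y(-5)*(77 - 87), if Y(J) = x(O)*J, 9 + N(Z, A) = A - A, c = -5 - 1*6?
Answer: -450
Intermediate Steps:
c = -11 (c = -5 - 6 = -11)
N(Z, A) = -9 (N(Z, A) = -9 + (A - A) = -9 + 0 = -9)
x(F) = -9
Y(J) = -9*J
Y(-5)*(77 - 87) = (-9*(-5))*(77 - 87) = 45*(-10) = -450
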